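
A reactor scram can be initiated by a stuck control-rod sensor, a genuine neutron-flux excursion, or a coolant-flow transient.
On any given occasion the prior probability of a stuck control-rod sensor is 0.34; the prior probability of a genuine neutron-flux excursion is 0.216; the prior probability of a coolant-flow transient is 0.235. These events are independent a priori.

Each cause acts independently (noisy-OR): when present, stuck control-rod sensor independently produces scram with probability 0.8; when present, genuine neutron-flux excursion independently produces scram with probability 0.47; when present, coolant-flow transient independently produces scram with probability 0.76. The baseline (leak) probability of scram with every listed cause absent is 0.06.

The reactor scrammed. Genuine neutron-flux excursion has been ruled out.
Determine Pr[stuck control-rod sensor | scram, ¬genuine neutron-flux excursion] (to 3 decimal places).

Pr[stuck control-rod sensor | scram, ¬genuine neutron-flux excursion] ≈ 0.657

Under noisy-OR, P(scram | causes) = 1 − (1−0.06)·∏(1−qᵢ) over the active causes.
P(scram | ¬genuine neutron-flux excursion) = 0.06×0.66×0.765 + 0.7744×0.66×0.235 + 0.812×0.34×0.765 + 0.95488×0.34×0.235 = 0.030294 + 0.120109 + 0.211201 + 0.076295 = 0.437899
The stuck control-rod sensor-present share is 0.211201 + 0.076295 = 0.287496.
Hence the posterior is 0.287496/0.437899 ≈ 0.657.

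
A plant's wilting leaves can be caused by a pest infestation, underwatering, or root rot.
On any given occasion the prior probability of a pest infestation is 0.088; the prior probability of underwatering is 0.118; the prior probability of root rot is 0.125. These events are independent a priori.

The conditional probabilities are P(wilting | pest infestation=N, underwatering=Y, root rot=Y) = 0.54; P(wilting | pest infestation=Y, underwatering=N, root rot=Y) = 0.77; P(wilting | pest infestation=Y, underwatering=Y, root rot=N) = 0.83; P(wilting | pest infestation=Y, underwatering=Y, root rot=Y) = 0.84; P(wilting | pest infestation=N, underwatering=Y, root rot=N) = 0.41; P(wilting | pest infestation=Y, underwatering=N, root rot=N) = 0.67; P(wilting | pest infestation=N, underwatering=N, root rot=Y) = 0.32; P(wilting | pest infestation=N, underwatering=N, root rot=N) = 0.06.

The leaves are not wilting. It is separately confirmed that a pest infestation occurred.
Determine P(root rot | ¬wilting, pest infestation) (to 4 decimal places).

P(¬wilting | pest infestation) = 0.33*0.882*0.875 + 0.23*0.882*0.125 + 0.17*0.118*0.875 + 0.16*0.118*0.125 = 0.254678 + 0.025358 + 0.017553 + 0.002360 = 0.299949
The root rot-present share is 0.025358 + 0.002360 = 0.027718.
Hence the posterior is 0.027718/0.299949 ≈ 0.0924.

P(root rot | ¬wilting, pest infestation) ≈ 0.0924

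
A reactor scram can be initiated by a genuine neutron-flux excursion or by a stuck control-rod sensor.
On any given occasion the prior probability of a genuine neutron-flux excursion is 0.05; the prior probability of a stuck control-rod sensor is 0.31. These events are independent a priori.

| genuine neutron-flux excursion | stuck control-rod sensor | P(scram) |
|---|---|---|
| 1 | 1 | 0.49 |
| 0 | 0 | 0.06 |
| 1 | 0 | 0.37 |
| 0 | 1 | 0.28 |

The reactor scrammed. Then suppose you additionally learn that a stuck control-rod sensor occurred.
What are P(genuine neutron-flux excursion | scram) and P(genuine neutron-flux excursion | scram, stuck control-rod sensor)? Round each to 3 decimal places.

P(genuine neutron-flux excursion | scram) ≈ 0.143; P(genuine neutron-flux excursion | scram, stuck control-rod sensor) ≈ 0.084

P(scram) = 0.06·0.95·0.69 + 0.28·0.95·0.31 + 0.37·0.05·0.69 + 0.49·0.05·0.31 = 0.039330 + 0.082460 + 0.012765 + 0.007595 = 0.142150
The genuine neutron-flux excursion-present share is 0.012765 + 0.007595 = 0.020360.
P(genuine neutron-flux excursion | scram) = 0.020360 / 0.142150 ≈ 0.143

Now condition on the additional information:
P(scram | stuck control-rod sensor) = 0.28×0.95 + 0.49×0.05 = 0.266000 + 0.024500 = 0.290500
Of this, 0.024500 comes from 0.49×0.05 (the genuine neutron-flux excursion=true cases).
Hence the posterior is 0.024500/0.290500 ≈ 0.084.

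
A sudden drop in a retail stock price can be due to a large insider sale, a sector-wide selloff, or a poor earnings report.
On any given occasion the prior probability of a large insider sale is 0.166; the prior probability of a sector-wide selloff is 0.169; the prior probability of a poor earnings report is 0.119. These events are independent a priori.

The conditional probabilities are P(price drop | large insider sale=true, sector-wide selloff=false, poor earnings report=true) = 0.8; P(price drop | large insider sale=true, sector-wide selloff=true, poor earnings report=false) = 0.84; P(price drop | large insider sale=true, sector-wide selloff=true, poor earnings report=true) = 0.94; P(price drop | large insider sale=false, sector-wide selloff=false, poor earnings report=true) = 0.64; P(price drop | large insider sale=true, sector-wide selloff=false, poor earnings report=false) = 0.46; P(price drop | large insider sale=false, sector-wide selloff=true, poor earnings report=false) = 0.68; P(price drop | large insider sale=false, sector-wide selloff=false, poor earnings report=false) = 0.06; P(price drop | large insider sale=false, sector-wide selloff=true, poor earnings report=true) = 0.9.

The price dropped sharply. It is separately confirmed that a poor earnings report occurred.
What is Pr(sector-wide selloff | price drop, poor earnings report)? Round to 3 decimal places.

For the numerator, keep only sector-wide selloff=true terms: 0.126851 + 0.026371 = 0.153222
Normalizer over all consistent configurations: 0.64·0.834·0.831 + 0.9·0.834·0.169 + 0.8·0.166·0.831 + 0.94·0.166·0.169 = 0.707134
P(sector-wide selloff | price drop, poor earnings report) = 0.153222/0.707134 ≈ 0.217

Pr(sector-wide selloff | price drop, poor earnings report) ≈ 0.217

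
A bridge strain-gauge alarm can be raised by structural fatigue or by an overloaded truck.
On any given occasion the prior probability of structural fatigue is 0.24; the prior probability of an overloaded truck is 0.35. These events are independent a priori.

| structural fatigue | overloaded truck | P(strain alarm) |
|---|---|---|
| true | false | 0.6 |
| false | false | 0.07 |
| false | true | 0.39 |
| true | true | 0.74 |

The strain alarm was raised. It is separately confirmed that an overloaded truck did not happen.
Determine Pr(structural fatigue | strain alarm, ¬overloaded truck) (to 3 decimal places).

Enumerate both values of structural fatigue and weight by the priors:
  P(strain alarm | ¬overloaded truck) = 0.07×0.76 + 0.6×0.24
        = 0.053200 + 0.144000 = 0.197200
Configurations with structural fatigue contribute 0.144000, so
  P(structural fatigue | strain alarm, ¬overloaded truck) = 0.144000 / 0.197200 ≈ 0.730

Pr(structural fatigue | strain alarm, ¬overloaded truck) ≈ 0.730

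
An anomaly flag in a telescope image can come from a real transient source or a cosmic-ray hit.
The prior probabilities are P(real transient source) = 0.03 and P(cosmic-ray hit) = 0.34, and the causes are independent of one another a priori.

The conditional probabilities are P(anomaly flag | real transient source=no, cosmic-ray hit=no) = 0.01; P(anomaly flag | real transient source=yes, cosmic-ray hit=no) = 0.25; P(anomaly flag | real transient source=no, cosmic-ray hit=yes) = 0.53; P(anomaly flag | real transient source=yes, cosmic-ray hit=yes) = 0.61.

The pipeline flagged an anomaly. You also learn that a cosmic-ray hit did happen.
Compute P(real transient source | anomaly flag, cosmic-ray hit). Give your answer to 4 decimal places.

P(real transient source | anomaly flag, cosmic-ray hit) ≈ 0.0344

Weight on real transient source=true, given the evidence: 0.61·0.03 = 0.018300
The normalizing constant is 0.53·0.97 + 0.61·0.03 = 0.532400
Posterior = 0.018300 / 0.532400 ≈ 0.0344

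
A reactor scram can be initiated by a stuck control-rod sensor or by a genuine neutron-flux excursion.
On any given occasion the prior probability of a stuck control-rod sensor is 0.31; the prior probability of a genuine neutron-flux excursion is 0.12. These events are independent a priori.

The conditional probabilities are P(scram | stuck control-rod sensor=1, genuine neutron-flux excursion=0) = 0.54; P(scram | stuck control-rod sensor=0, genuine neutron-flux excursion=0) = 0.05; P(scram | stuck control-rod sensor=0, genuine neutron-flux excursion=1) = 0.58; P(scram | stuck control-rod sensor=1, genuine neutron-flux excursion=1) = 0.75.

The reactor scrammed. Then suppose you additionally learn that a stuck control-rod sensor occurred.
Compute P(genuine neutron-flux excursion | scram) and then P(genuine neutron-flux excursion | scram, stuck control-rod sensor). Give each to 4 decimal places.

P(scram) = 0.05*0.69*0.88 + 0.58*0.69*0.12 + 0.54*0.31*0.88 + 0.75*0.31*0.12 = 0.030360 + 0.048024 + 0.147312 + 0.027900 = 0.253596
Restricting to configurations with genuine neutron-flux excursion present: 0.048024 + 0.027900 = 0.075924.
P(genuine neutron-flux excursion | scram) = 0.075924 / 0.253596 ≈ 0.2994

Now also conditioning on stuck control-rod sensor=true:
P(scram | stuck control-rod sensor) = 0.54·0.88 + 0.75·0.12 = 0.475200 + 0.090000 = 0.565200
Of this, 0.090000 comes from 0.75·0.12 (the genuine neutron-flux excursion=true cases).
P(genuine neutron-flux excursion | scram, stuck control-rod sensor) = 0.090000 / 0.565200 ≈ 0.1592

P(genuine neutron-flux excursion | scram) ≈ 0.2994; P(genuine neutron-flux excursion | scram, stuck control-rod sensor) ≈ 0.1592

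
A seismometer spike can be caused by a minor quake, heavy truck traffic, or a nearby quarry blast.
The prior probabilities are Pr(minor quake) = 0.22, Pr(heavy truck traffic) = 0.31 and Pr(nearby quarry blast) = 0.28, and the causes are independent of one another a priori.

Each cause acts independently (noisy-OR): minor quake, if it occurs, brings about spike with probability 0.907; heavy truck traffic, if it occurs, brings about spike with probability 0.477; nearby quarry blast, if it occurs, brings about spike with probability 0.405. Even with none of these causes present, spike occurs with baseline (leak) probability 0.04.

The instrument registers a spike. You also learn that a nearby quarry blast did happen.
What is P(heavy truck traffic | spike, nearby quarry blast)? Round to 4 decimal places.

P(heavy truck traffic | spike, nearby quarry blast) ≈ 0.3864

Under noisy-OR, P(spike | causes) = 1 − (1−0.04)·∏(1−qᵢ) over the active causes.
Enumerate the 4 (minor quake, heavy truck traffic) configurations and weight by the priors:
  P(spike | nearby quarry blast) = 0.4288·0.78·0.69 + 0.701262·0.78·0.31 + 0.946878·0.22·0.69 + 0.972217·0.22·0.31
        = 0.230780 + 0.169565 + 0.143736 + 0.066305 = 0.610386
Keeping only the heavy truck traffic-present terms gives 0.235870, so
  P(heavy truck traffic | spike, nearby quarry blast) = 0.235870 / 0.610386 ≈ 0.3864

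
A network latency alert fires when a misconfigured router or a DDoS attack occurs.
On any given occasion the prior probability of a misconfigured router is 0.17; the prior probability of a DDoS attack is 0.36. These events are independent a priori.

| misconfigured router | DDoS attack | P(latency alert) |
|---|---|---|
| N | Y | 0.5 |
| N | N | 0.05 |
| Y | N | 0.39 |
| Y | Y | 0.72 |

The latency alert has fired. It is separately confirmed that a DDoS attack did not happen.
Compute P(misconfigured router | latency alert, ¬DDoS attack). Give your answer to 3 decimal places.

P(misconfigured router | latency alert, ¬DDoS attack) ≈ 0.615

Enumerate both values of misconfigured router and weight by the priors:
  P(latency alert | ¬DDoS attack) = 0.05×0.83 + 0.39×0.17
        = 0.041500 + 0.066300 = 0.107800
Keeping only the misconfigured router-present terms gives 0.066300, so
  P(misconfigured router | latency alert, ¬DDoS attack) = 0.066300 / 0.107800 ≈ 0.615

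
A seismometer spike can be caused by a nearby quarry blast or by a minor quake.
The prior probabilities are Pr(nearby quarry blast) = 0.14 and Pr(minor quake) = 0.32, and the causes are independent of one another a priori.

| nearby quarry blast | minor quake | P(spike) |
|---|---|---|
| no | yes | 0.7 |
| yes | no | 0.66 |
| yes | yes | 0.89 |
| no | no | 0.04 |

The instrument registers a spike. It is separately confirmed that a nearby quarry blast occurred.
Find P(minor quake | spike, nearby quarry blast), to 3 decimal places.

P(minor quake | spike, nearby quarry blast) ≈ 0.388

Sum P(spike|·) weighted by the priors over both values of minor quake:
  P(spike | nearby quarry blast) = 0.66·0.68 + 0.89·0.32
        = 0.448800 + 0.284800 = 0.733600
Keeping only the minor quake-present terms gives 0.284800, so
  P(minor quake | spike, nearby quarry blast) = 0.284800 / 0.733600 ≈ 0.388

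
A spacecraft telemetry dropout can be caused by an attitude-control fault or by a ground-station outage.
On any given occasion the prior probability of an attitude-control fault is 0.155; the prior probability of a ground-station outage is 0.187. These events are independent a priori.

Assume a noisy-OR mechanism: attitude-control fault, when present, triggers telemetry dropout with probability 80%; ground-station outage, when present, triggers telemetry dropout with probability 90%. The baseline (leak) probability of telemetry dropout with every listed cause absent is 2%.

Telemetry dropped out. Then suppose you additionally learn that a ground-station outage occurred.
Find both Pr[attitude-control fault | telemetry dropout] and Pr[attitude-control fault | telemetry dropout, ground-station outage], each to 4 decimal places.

Under noisy-OR, P(telemetry dropout | causes) = 1 − (1−0.02)·∏(1−qᵢ) over the active causes.
Weight on attitude-control fault=true, given the evidence: 0.101316 + 0.028417 = 0.129733
Denominator P(telemetry dropout): 0.02×0.845×0.813 + 0.902×0.845×0.187 + 0.804×0.155×0.813 + 0.9804×0.155×0.187 = 0.286003
P(attitude-control fault | telemetry dropout) = 0.129733/0.286003 ≈ 0.4536

Now also conditioning on ground-station outage=true:
By total probability over both values of attitude-control fault:
  P(telemetry dropout | ground-station outage) = 0.902×0.845 + 0.9804×0.155
        = 0.762190 + 0.151962 = 0.914152
The terms with attitude-control fault present sum to 0.151962, so
  P(attitude-control fault | telemetry dropout, ground-station outage) = 0.151962 / 0.914152 ≈ 0.1662

Pr[attitude-control fault | telemetry dropout] ≈ 0.4536; Pr[attitude-control fault | telemetry dropout, ground-station outage] ≈ 0.1662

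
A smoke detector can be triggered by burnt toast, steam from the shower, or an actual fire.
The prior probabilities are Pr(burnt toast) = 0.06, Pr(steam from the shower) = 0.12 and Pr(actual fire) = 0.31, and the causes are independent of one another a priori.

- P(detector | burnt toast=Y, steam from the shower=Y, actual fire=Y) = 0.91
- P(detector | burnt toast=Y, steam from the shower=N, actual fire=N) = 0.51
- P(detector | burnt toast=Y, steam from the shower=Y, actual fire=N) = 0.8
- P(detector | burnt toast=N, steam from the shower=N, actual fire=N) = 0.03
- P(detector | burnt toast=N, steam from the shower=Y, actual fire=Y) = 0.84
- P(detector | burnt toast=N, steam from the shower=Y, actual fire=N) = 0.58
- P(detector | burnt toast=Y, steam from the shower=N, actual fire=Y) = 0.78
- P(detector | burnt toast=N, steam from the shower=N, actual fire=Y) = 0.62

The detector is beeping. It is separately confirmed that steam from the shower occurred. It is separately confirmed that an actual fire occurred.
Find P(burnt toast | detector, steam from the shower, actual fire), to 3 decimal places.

P(burnt toast | detector, steam from the shower, actual fire) ≈ 0.065

P(detector | steam from the shower, actual fire) = 0.84·0.94 + 0.91·0.06 = 0.789600 + 0.054600 = 0.844200
Of this, 0.054600 comes from 0.91·0.06 (the burnt toast=true cases).
So P(burnt toast | detector, steam from the shower, actual fire) = 0.054600/0.844200 ≈ 0.065.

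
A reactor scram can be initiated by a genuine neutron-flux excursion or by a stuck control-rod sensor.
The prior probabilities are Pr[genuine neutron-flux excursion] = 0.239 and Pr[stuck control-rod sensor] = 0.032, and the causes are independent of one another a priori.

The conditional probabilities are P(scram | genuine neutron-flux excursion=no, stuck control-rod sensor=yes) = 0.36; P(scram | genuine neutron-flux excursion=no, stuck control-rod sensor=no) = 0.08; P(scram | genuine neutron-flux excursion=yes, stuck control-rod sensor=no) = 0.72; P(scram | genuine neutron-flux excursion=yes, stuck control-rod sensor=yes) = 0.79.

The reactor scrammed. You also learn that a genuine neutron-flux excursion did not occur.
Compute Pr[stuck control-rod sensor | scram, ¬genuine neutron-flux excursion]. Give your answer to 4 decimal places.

Pr[stuck control-rod sensor | scram, ¬genuine neutron-flux excursion] ≈ 0.1295

For the numerator, keep only stuck control-rod sensor=true terms: 0.36×0.032 = 0.011520
Normalizer over all consistent configurations: 0.08×0.968 + 0.36×0.032 = 0.088960
Posterior = 0.011520 / 0.088960 ≈ 0.1295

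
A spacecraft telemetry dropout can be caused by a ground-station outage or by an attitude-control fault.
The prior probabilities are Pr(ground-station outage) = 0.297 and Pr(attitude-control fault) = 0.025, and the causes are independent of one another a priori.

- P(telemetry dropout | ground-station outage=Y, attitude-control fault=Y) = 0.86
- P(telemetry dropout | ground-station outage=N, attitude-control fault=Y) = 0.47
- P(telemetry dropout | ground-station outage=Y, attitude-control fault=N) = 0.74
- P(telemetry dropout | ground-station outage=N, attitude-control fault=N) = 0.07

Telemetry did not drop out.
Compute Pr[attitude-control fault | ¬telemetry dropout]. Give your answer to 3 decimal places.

Pr[attitude-control fault | ¬telemetry dropout] ≈ 0.014

Enumerate the 4 (ground-station outage, attitude-control fault) configurations and weight by the priors:
  P(¬telemetry dropout) = 0.93·0.703·0.975 + 0.53·0.703·0.025 + 0.26·0.297·0.975 + 0.14·0.297·0.025
        = 0.637445 + 0.009315 + 0.075289 + 0.001040 = 0.723089
Keeping only the attitude-control fault-present terms gives 0.010355, so
  P(attitude-control fault | ¬telemetry dropout) = 0.010355 / 0.723089 ≈ 0.014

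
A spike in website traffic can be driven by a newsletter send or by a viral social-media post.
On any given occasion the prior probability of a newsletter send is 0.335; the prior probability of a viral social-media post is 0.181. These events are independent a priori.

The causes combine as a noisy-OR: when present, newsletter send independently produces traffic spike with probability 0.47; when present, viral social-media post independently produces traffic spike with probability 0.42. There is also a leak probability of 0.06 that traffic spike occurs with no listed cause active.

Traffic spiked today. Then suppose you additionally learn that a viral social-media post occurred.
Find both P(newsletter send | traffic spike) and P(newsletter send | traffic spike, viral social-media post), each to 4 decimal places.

Under noisy-OR, P(traffic spike | causes) = 1 − (1−0.06)·∏(1−qᵢ) over the active causes.
Weight on newsletter send=true, given the evidence: 0.137676 + 0.043114 = 0.180790
Denominator P(traffic spike): 0.06·0.665·0.819 + 0.4548·0.665·0.181 + 0.5018·0.335·0.819 + 0.711044·0.335·0.181 = 0.268210
P(newsletter send | traffic spike) = 0.180790/0.268210 ≈ 0.6741

Now condition on the additional information:
For the numerator, keep only newsletter send=true terms: 0.711044*0.335 = 0.238200
The normalizing constant is 0.4548*0.665 + 0.711044*0.335 = 0.540642
Posterior = 0.238200 / 0.540642 ≈ 0.4406
— viral social-media post explains away the evidence for newsletter send.

P(newsletter send | traffic spike) ≈ 0.6741; P(newsletter send | traffic spike, viral social-media post) ≈ 0.4406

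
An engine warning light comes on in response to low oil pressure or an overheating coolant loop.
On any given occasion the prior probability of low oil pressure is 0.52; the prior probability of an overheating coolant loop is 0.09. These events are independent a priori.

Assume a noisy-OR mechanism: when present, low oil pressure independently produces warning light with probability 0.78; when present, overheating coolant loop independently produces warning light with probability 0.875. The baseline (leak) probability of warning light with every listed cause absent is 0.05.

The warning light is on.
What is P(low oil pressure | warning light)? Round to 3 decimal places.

Under noisy-OR, P(warning light | causes) = 1 − (1−0.05)·∏(1−qᵢ) over the active causes.
Weight on low oil pressure=true, given the evidence: 0.374301 + 0.045577 = 0.419878
Denominator P(warning light): 0.05·0.48·0.91 + 0.88125·0.48·0.09 + 0.791·0.52·0.91 + 0.973875·0.52·0.09 = 0.479788
P(low oil pressure | warning light) = 0.419878/0.479788 ≈ 0.875

P(low oil pressure | warning light) ≈ 0.875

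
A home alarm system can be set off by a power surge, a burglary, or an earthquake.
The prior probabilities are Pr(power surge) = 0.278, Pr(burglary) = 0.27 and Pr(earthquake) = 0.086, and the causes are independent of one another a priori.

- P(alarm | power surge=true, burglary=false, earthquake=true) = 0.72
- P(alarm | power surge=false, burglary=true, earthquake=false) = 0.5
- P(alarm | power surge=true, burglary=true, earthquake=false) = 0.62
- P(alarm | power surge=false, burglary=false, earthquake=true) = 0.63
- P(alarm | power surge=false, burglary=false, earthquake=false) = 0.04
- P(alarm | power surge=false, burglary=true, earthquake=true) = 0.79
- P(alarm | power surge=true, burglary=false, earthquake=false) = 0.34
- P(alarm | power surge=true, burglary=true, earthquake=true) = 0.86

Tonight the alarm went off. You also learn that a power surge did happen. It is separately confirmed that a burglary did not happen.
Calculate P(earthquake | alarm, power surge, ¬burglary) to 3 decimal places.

For the numerator, keep only earthquake=true terms: 0.72×0.086 = 0.061920
Denominator P(alarm | power surge, ¬burglary): 0.34×0.914 + 0.72×0.086 = 0.372680
P(earthquake | alarm, power surge, ¬burglary) = 0.061920/0.372680 ≈ 0.166

P(earthquake | alarm, power surge, ¬burglary) ≈ 0.166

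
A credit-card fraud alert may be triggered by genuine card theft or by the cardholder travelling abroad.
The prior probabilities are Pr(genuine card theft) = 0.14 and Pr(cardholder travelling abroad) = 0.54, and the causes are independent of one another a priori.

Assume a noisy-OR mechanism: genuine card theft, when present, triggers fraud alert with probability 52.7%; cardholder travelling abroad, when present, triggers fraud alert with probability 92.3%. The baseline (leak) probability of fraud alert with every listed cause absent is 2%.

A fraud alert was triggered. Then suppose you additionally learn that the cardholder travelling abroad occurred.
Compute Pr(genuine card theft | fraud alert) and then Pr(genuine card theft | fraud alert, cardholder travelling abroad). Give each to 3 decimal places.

Pr(genuine card theft | fraud alert) ≈ 0.197; Pr(genuine card theft | fraud alert, cardholder travelling abroad) ≈ 0.145

Under noisy-OR, P(fraud alert | causes) = 1 − (1−0.02)·∏(1−qᵢ) over the active causes.
For the numerator, keep only genuine card theft=true terms: 0.034548 + 0.072902 = 0.107450
Normalizer over all consistent configurations: 0.02·0.86·0.46 + 0.92454·0.86·0.54 + 0.53646·0.14·0.46 + 0.964307·0.14·0.54 = 0.544718
Posterior = 0.107450 / 0.544718 ≈ 0.197

With the extra evidence:
Enumerate both values of genuine card theft and weight by the priors:
  P(fraud alert | cardholder travelling abroad) = 0.92454×0.86 + 0.964307×0.14
        = 0.795104 + 0.135003 = 0.930107
Configurations with genuine card theft contribute 0.135003, so
  P(genuine card theft | fraud alert, cardholder travelling abroad) = 0.135003 / 0.930107 ≈ 0.145
Conditioning on cardholder travelling abroad lowers the posterior on genuine card theft: the classic explaining-away effect in a common-effect structure.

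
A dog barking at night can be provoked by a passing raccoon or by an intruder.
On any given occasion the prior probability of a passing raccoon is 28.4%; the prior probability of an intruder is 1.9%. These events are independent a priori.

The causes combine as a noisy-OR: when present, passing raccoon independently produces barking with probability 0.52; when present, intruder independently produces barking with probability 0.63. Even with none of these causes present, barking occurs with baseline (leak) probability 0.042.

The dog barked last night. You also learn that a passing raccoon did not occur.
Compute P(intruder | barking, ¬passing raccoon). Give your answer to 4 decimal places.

P(intruder | barking, ¬passing raccoon) ≈ 0.2294

Under noisy-OR, P(barking | causes) = 1 − (1−0.042)·∏(1−qᵢ) over the active causes.
Enumerate both values of intruder and weight by the priors:
  P(barking | ¬passing raccoon) = 0.042*0.981 + 0.64554*0.019
        = 0.041202 + 0.012265 = 0.053467
The terms with intruder present sum to 0.012265, so
  P(intruder | barking, ¬passing raccoon) = 0.012265 / 0.053467 ≈ 0.2294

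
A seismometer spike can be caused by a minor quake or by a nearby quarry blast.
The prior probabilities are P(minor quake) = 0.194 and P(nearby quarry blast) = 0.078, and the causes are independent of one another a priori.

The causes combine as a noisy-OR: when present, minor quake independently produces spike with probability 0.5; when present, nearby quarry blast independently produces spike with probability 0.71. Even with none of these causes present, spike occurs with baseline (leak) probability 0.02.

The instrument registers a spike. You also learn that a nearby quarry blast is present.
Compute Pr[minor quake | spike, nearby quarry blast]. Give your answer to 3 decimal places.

Under noisy-OR, P(spike | causes) = 1 − (1−0.02)·∏(1−qᵢ) over the active causes.
Numerator (weight on configurations with minor quake): 0.8579·0.194 = 0.166433
Normalizer over all consistent configurations: 0.7158·0.806 + 0.8579·0.194 = 0.743368
P(minor quake | spike, nearby quarry blast) = 0.166433/0.743368 ≈ 0.224

Pr[minor quake | spike, nearby quarry blast] ≈ 0.224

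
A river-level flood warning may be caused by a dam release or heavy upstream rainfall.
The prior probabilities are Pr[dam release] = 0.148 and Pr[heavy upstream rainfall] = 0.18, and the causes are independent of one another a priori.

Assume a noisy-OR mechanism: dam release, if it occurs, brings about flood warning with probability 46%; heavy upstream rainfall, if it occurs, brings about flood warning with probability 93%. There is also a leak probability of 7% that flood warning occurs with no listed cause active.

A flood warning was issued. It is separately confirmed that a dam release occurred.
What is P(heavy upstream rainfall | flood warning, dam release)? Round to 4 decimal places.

Under noisy-OR, P(flood warning | causes) = 1 − (1−0.07)·∏(1−qᵢ) over the active causes.
P(flood warning | dam release) = 0.4978×0.82 + 0.964846×0.18 = 0.408196 + 0.173672 = 0.581868
Restricting to configurations with heavy upstream rainfall present: 0.964846×0.18 = 0.173672.
Hence the posterior is 0.173672/0.581868 ≈ 0.2985.

P(heavy upstream rainfall | flood warning, dam release) ≈ 0.2985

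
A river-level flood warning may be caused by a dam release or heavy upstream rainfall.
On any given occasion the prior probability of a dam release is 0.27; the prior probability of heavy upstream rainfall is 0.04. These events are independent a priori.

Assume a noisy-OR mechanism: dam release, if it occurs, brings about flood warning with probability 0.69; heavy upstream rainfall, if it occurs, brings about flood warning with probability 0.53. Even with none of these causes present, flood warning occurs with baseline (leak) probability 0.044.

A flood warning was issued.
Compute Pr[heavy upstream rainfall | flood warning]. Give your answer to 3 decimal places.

Pr[heavy upstream rainfall | flood warning] ≈ 0.106

Under noisy-OR, P(flood warning | causes) = 1 − (1−0.044)·∏(1−qᵢ) over the active causes.
P(flood warning) = 0.044×0.73×0.96 + 0.55068×0.73×0.04 + 0.70364×0.27×0.96 + 0.860711×0.27×0.04 = 0.030835 + 0.016080 + 0.182383 + 0.009296 = 0.238594
The heavy upstream rainfall-present share is 0.016080 + 0.009296 = 0.025376.
So P(heavy upstream rainfall | flood warning) = 0.025376/0.238594 ≈ 0.106.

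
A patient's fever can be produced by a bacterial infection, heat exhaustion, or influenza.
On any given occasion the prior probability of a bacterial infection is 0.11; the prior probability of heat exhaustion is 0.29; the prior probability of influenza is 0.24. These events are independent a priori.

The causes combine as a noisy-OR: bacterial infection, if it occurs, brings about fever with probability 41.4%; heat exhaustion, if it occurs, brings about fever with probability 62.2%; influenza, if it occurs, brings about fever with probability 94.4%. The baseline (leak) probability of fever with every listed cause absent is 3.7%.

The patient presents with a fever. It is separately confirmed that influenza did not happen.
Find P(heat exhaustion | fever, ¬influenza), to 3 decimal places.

Under noisy-OR, P(fever | causes) = 1 − (1−0.037)·∏(1−qᵢ) over the active causes.
P(fever | ¬influenza) = 0.037×0.89×0.71 + 0.635986×0.89×0.29 + 0.435682×0.11×0.71 + 0.786688×0.11×0.29 = 0.023380 + 0.164148 + 0.034027 + 0.025095 = 0.246650
Restricting to configurations with heat exhaustion present: 0.164148 + 0.025095 = 0.189243.
So P(heat exhaustion | fever, ¬influenza) = 0.189243/0.246650 ≈ 0.767.

P(heat exhaustion | fever, ¬influenza) ≈ 0.767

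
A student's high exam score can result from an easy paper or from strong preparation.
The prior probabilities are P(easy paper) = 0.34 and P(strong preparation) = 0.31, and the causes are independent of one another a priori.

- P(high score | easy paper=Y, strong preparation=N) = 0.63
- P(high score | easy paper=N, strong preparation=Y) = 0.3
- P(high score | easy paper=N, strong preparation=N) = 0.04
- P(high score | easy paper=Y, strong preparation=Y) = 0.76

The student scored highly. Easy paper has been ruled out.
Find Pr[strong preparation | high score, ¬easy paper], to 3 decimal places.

Pr[strong preparation | high score, ¬easy paper] ≈ 0.771

For the numerator, keep only strong preparation=true terms: 0.3×0.31 = 0.093000
The normalizing constant is 0.04×0.69 + 0.3×0.31 = 0.120600
P(strong preparation | high score, ¬easy paper) = 0.093000/0.120600 ≈ 0.771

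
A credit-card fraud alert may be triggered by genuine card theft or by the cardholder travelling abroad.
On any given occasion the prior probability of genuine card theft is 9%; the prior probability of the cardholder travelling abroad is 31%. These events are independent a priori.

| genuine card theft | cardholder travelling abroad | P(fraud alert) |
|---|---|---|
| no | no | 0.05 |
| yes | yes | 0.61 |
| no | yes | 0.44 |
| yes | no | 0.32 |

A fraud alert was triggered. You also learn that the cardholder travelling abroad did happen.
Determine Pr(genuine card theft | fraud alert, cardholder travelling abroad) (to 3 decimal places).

Numerator (weight on configurations with genuine card theft): 0.61*0.09 = 0.054900
The normalizing constant is 0.44*0.91 + 0.61*0.09 = 0.455300
P(genuine card theft | fraud alert, cardholder travelling abroad) = 0.054900/0.455300 ≈ 0.121

Pr(genuine card theft | fraud alert, cardholder travelling abroad) ≈ 0.121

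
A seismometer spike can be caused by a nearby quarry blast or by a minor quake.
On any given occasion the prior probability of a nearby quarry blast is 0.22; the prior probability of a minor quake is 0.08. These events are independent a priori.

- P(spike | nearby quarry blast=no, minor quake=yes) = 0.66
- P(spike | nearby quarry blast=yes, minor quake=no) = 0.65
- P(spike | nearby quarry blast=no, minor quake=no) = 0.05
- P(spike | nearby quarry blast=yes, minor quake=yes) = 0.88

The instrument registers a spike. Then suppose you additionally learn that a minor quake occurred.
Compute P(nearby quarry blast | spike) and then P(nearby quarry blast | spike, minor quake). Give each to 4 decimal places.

Enumerate the 4 (nearby quarry blast, minor quake) configurations and weight by the priors:
  P(spike) = 0.05*0.78*0.92 + 0.66*0.78*0.08 + 0.65*0.22*0.92 + 0.88*0.22*0.08
        = 0.035880 + 0.041184 + 0.131560 + 0.015488 = 0.224112
Configurations with nearby quarry blast contribute 0.147048, so
  P(nearby quarry blast | spike) = 0.147048 / 0.224112 ≈ 0.6561

Now condition on the additional information:
Sum P(spike|·) weighted by the priors over both values of nearby quarry blast:
  P(spike | minor quake) = 0.66×0.78 + 0.88×0.22
        = 0.514800 + 0.193600 = 0.708400
The terms with nearby quarry blast present sum to 0.193600, so
  P(nearby quarry blast | spike, minor quake) = 0.193600 / 0.708400 ≈ 0.2733

P(nearby quarry blast | spike) ≈ 0.6561; P(nearby quarry blast | spike, minor quake) ≈ 0.2733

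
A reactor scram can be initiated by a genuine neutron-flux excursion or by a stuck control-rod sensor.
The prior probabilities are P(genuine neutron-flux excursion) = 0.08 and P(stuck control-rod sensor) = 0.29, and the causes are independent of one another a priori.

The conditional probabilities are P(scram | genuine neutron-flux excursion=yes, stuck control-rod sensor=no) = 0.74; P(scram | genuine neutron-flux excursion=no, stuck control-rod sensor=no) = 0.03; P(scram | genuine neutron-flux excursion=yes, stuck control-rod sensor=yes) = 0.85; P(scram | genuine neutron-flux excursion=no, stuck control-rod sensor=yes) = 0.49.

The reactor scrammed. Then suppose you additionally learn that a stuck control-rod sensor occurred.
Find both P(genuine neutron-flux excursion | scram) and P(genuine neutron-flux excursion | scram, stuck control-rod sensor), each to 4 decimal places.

P(genuine neutron-flux excursion | scram) ≈ 0.2912; P(genuine neutron-flux excursion | scram, stuck control-rod sensor) ≈ 0.1311

P(scram) = 0.03×0.92×0.71 + 0.49×0.92×0.29 + 0.74×0.08×0.71 + 0.85×0.08×0.29 = 0.019596 + 0.130732 + 0.042032 + 0.019720 = 0.212080
The genuine neutron-flux excursion-present share is 0.042032 + 0.019720 = 0.061752.
Hence the posterior is 0.061752/0.212080 ≈ 0.2912.

With the extra evidence:
Sum P(scram|·) weighted by the priors over both values of genuine neutron-flux excursion:
  P(scram | stuck control-rod sensor) = 0.49×0.92 + 0.85×0.08
        = 0.450800 + 0.068000 = 0.518800
Keeping only the genuine neutron-flux excursion-present terms gives 0.068000, so
  P(genuine neutron-flux excursion | scram, stuck control-rod sensor) = 0.068000 / 0.518800 ≈ 0.1311
This is intercausal reasoning (explaining away): once stuck control-rod sensor accounts for the scram, genuine neutron-flux excursion becomes less likely.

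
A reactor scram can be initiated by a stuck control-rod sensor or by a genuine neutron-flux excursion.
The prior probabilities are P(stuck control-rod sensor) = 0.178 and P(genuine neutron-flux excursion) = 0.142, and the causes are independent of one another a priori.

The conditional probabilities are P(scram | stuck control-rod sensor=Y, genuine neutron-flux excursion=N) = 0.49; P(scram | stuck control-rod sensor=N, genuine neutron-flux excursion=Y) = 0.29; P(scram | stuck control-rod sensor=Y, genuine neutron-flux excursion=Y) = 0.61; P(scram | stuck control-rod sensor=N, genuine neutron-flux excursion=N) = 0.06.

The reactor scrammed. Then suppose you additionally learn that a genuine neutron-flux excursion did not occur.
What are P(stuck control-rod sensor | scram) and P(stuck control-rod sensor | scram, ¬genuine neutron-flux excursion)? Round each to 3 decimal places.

P(scram) = 0.06*0.822*0.858 + 0.29*0.822*0.142 + 0.49*0.178*0.858 + 0.61*0.178*0.142 = 0.042317 + 0.033850 + 0.074835 + 0.015418 = 0.166420
Of this, 0.090253 comes from 0.074835 + 0.015418 (the stuck control-rod sensor=true cases).
P(stuck control-rod sensor | scram) = 0.090253 / 0.166420 ≈ 0.542

Now also conditioning on genuine neutron-flux excursion≠true:
Enumerate both values of stuck control-rod sensor and weight by the priors:
  P(scram | ¬genuine neutron-flux excursion) = 0.06*0.822 + 0.49*0.178
        = 0.049320 + 0.087220 = 0.136540
The terms with stuck control-rod sensor present sum to 0.087220, so
  P(stuck control-rod sensor | scram, ¬genuine neutron-flux excursion) = 0.087220 / 0.136540 ≈ 0.639

P(stuck control-rod sensor | scram) ≈ 0.542; P(stuck control-rod sensor | scram, ¬genuine neutron-flux excursion) ≈ 0.639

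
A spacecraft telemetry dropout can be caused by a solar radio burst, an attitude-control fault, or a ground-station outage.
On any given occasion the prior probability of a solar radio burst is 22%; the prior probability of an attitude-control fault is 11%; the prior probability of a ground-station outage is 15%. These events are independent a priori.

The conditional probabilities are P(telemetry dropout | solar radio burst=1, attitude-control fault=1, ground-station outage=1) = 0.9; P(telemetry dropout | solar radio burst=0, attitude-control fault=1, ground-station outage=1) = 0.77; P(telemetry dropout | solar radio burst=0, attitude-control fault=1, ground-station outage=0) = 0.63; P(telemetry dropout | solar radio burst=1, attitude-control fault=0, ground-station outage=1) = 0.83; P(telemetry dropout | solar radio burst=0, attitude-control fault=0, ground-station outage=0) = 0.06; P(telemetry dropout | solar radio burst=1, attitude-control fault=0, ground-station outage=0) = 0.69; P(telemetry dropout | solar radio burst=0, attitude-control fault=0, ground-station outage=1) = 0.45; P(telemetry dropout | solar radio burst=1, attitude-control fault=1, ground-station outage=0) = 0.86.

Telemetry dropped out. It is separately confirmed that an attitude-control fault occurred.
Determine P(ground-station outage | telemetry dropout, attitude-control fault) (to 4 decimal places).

P(ground-station outage | telemetry dropout, attitude-control fault) ≈ 0.1715

Weight on ground-station outage=true, given the evidence: 0.090090 + 0.029700 = 0.119790
The normalizing constant is 0.63·0.78·0.85 + 0.77·0.78·0.15 + 0.86·0.22·0.85 + 0.9·0.22·0.15 = 0.698300
Posterior = 0.119790 / 0.698300 ≈ 0.1715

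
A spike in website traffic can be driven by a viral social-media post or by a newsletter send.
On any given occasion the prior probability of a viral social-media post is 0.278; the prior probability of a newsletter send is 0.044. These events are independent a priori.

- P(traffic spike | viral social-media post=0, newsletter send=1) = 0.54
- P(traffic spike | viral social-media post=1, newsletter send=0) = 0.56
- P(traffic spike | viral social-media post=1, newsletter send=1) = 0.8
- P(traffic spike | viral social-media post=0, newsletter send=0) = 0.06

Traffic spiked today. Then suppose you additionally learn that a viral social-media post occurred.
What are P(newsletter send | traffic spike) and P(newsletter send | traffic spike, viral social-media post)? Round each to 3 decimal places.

P(newsletter send | traffic spike) ≈ 0.124; P(newsletter send | traffic spike, viral social-media post) ≈ 0.062

For the numerator, keep only newsletter send=true terms: 0.017155 + 0.009786 = 0.026941
Normalizer over all consistent configurations: 0.06×0.722×0.956 + 0.54×0.722×0.044 + 0.56×0.278×0.956 + 0.8×0.278×0.044 = 0.217185
Posterior = 0.026941 / 0.217185 ≈ 0.124

Now condition on the additional information:
Enumerate both values of newsletter send and weight by the priors:
  P(traffic spike | viral social-media post) = 0.56×0.956 + 0.8×0.044
        = 0.535360 + 0.035200 = 0.570560
The terms with newsletter send present sum to 0.035200, so
  P(newsletter send | traffic spike, viral social-media post) = 0.035200 / 0.570560 ≈ 0.062
— viral social-media post explains away the evidence for newsletter send.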